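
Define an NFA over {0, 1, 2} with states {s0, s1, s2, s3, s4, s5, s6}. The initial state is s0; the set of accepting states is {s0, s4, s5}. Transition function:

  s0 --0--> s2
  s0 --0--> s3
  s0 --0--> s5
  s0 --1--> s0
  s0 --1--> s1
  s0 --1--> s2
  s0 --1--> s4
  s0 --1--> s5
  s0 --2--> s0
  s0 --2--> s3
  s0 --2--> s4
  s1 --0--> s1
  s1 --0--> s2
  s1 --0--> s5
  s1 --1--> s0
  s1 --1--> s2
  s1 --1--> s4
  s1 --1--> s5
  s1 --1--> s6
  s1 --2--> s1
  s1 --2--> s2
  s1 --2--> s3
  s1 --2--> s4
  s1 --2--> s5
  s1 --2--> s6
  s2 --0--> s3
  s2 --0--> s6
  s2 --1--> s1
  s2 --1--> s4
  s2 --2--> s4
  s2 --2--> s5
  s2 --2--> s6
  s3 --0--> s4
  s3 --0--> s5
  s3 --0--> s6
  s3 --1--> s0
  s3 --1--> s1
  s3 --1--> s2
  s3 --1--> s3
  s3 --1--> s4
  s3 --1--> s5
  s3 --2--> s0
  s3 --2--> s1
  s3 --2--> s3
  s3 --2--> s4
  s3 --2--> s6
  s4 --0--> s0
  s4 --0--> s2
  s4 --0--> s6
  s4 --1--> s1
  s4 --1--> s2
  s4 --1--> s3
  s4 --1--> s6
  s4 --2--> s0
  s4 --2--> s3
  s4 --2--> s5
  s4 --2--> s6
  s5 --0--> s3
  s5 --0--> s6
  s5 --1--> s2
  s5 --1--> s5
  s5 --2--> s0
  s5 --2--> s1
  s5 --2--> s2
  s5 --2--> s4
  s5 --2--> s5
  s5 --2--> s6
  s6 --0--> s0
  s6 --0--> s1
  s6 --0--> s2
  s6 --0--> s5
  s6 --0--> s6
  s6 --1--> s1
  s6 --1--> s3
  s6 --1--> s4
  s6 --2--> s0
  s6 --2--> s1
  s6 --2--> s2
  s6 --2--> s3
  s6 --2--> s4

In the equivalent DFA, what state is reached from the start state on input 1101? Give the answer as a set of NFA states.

Start: {s0}.
δ(s0,1) = {s0, s1, s2, s4, s5}.
Union: {s0, s1, s2, s4, s5}.
After 1: {s0, s1, s2, s4, s5}.
δ(s0,1) = {s0, s1, s2, s4, s5}; δ(s1,1) = {s0, s2, s4, s5, s6}; δ(s2,1) = {s1, s4}; δ(s4,1) = {s1, s2, s3, s6}; δ(s5,1) = {s2, s5}.
Union: {s0, s1, s2, s3, s4, s5, s6}.
After 1: {s0, s1, s2, s3, s4, s5, s6}.
δ(s0,0) = {s2, s3, s5}; δ(s1,0) = {s1, s2, s5}; δ(s2,0) = {s3, s6}; δ(s3,0) = {s4, s5, s6}; δ(s4,0) = {s0, s2, s6}; δ(s5,0) = {s3, s6}; δ(s6,0) = {s0, s1, s2, s5, s6}.
Union: {s0, s1, s2, s3, s4, s5, s6}.
After 0: {s0, s1, s2, s3, s4, s5, s6}.
δ(s0,1) = {s0, s1, s2, s4, s5}; δ(s1,1) = {s0, s2, s4, s5, s6}; δ(s2,1) = {s1, s4}; δ(s3,1) = {s0, s1, s2, s3, s4, s5}; δ(s4,1) = {s1, s2, s3, s6}; δ(s5,1) = {s2, s5}; δ(s6,1) = {s1, s3, s4}.
Union: {s0, s1, s2, s3, s4, s5, s6}.
After 1: {s0, s1, s2, s3, s4, s5, s6}.

{s0, s1, s2, s3, s4, s5, s6}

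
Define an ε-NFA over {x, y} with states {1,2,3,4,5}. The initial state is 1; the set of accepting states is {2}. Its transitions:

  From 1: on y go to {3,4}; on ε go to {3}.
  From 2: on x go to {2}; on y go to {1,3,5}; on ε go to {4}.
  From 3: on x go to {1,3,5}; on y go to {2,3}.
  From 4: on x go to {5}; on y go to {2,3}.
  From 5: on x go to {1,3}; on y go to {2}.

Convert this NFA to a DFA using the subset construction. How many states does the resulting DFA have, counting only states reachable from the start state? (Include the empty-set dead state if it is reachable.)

Start state of the DFA: {1,3} (ε-closure of the NFA start).
{1,3} --x--> {1,3,5}  [new]
{1,3} --y--> {2,3,4}  [new]
{1,3,5} --x--> {1,3,5}  [seen]
{1,3,5} --y--> {2,3,4}  [seen]
{2,3,4} --x--> {1,2,3,4,5}  [new]
{2,3,4} --y--> {1,2,3,4,5}  [seen]
{1,2,3,4,5} --x--> {1,2,3,4,5}  [seen]
{1,2,3,4,5} --y--> {1,2,3,4,5}  [seen]
Reachable DFA states: {1,3}, {1,3,5}, {2,3,4}, {1,2,3,4,5}.

4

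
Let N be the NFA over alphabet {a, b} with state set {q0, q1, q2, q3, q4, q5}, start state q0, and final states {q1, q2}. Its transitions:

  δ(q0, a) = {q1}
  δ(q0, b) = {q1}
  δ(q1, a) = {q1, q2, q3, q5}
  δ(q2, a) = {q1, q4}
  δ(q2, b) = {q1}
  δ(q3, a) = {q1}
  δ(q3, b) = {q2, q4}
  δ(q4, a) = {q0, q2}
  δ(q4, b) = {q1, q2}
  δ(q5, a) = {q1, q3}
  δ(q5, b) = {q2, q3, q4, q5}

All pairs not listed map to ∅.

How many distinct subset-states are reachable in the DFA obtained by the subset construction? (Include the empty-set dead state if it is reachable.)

6

Start state of the DFA: {q0}.
{q0} --a--> {q1}  [new]
{q0} --b--> {q1}  [seen]
{q1} --a--> {q1, q2, q3, q5}  [new]
{q1} --b--> ∅  [new]
{q1, q2, q3, q5} --a--> {q1, q2, q3, q4, q5}  [new]
{q1, q2, q3, q5} --b--> {q1, q2, q3, q4, q5}  [seen]
∅ --a--> ∅  [seen]
∅ --b--> ∅  [seen]
{q1, q2, q3, q4, q5} --a--> {q0, q1, q2, q3, q4, q5}  [new]
{q1, q2, q3, q4, q5} --b--> {q1, q2, q3, q4, q5}  [seen]
{q0, q1, q2, q3, q4, q5} --a--> {q0, q1, q2, q3, q4, q5}  [seen]
{q0, q1, q2, q3, q4, q5} --b--> {q1, q2, q3, q4, q5}  [seen]
Reachable DFA states: {q0}, {q1}, {q1, q2, q3, q5}, ∅, {q1, q2, q3, q4, q5}, {q0, q1, q2, q3, q4, q5}.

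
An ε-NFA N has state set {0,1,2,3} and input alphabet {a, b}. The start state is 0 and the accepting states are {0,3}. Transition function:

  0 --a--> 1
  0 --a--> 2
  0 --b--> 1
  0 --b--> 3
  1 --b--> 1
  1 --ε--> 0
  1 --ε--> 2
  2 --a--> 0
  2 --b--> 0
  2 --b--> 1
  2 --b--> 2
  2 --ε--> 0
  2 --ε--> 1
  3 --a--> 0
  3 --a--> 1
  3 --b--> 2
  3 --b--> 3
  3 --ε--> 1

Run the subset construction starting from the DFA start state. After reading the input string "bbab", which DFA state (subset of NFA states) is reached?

{0,1,2,3}

Start: {0}.
δ(0,b) = {1,3}.
Union: {1,3}.
ε-closure gives {0,1,2,3}.
After b: {0,1,2,3}.
δ(0,b) = {1,3}; δ(1,b) = {1}; δ(2,b) = {0,1,2}; δ(3,b) = {2,3}.
Union: {0,1,2,3}.
After b: {0,1,2,3}.
δ(0,a) = {1,2}; δ(1,a) = ∅; δ(2,a) = {0}; δ(3,a) = {0,1}.
Union: {0,1,2}.
After a: {0,1,2}.
δ(0,b) = {1,3}; δ(1,b) = {1}; δ(2,b) = {0,1,2}.
Union: {0,1,2,3}.
After b: {0,1,2,3}.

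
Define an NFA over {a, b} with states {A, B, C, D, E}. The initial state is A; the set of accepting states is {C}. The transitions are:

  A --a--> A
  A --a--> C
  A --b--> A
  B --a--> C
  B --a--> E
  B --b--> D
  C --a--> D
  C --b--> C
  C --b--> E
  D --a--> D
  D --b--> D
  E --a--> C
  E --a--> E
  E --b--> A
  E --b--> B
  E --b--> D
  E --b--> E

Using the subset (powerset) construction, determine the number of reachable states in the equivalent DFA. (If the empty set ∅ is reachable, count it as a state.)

Start state of the DFA: {A}.
{A} --a--> {A, C}  [new]
{A} --b--> {A}  [seen]
{A, C} --a--> {A, C, D}  [new]
{A, C} --b--> {A, C, E}  [new]
{A, C, D} --a--> {A, C, D}  [seen]
{A, C, D} --b--> {A, C, D, E}  [new]
{A, C, E} --a--> {A, C, D, E}  [seen]
{A, C, E} --b--> {A, B, C, D, E}  [new]
{A, C, D, E} --a--> {A, C, D, E}  [seen]
{A, C, D, E} --b--> {A, B, C, D, E}  [seen]
{A, B, C, D, E} --a--> {A, C, D, E}  [seen]
{A, B, C, D, E} --b--> {A, B, C, D, E}  [seen]
Reachable DFA states: {A}, {A, C}, {A, C, D}, {A, C, E}, {A, C, D, E}, {A, B, C, D, E}.

6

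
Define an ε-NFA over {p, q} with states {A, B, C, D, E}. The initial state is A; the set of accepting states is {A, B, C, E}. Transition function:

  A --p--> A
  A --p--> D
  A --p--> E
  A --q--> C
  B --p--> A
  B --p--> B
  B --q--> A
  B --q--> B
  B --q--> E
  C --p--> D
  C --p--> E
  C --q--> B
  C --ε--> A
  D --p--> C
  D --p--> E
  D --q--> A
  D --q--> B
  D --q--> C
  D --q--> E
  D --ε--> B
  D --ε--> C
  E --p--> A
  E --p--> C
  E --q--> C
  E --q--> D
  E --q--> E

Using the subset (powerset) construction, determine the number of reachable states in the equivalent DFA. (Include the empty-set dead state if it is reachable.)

Start state of the DFA: {A} (ε-closure of the NFA start).
{A} --p--> {A, B, C, D, E}  [new]
{A} --q--> {A, C}  [new]
{A, B, C, D, E} --p--> {A, B, C, D, E}  [seen]
{A, B, C, D, E} --q--> {A, B, C, D, E}  [seen]
{A, C} --p--> {A, B, C, D, E}  [seen]
{A, C} --q--> {A, B, C}  [new]
{A, B, C} --p--> {A, B, C, D, E}  [seen]
{A, B, C} --q--> {A, B, C, E}  [new]
{A, B, C, E} --p--> {A, B, C, D, E}  [seen]
{A, B, C, E} --q--> {A, B, C, D, E}  [seen]
Reachable DFA states: {A}, {A, B, C, D, E}, {A, C}, {A, B, C}, {A, B, C, E}.

5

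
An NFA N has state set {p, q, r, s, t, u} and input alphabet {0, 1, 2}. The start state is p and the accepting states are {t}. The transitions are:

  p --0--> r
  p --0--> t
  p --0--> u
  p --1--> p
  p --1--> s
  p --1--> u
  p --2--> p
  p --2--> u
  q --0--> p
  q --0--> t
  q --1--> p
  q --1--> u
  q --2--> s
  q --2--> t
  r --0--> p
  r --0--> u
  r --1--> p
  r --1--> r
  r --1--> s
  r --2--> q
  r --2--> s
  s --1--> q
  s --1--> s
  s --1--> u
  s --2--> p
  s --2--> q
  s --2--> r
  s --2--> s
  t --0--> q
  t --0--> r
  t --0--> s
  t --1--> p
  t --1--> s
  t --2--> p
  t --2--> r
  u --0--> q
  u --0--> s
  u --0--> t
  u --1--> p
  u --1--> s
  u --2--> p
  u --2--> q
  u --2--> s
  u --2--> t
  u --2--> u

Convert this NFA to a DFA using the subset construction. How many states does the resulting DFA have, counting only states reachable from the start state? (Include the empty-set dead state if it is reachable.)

12

Start state of the DFA: {p}.
{p} --0--> {r, t, u}  [new]
{p} --1--> {p, s, u}  [new]
{p} --2--> {p, u}  [new]
{r, t, u} --0--> {p, q, r, s, t, u}  [new]
{r, t, u} --1--> {p, r, s}  [new]
{r, t, u} --2--> {p, q, r, s, t, u}  [seen]
{p, s, u} --0--> {q, r, s, t, u}  [new]
{p, s, u} --1--> {p, q, s, u}  [new]
{p, s, u} --2--> {p, q, r, s, t, u}  [seen]
{p, u} --0--> {q, r, s, t, u}  [seen]
{p, u} --1--> {p, s, u}  [seen]
{p, u} --2--> {p, q, s, t, u}  [new]
{p, q, r, s, t, u} --0--> {p, q, r, s, t, u}  [seen]
{p, q, r, s, t, u} --1--> {p, q, r, s, u}  [new]
{p, q, r, s, t, u} --2--> {p, q, r, s, t, u}  [seen]
{p, r, s} --0--> {p, r, t, u}  [new]
{p, r, s} --1--> {p, q, r, s, u}  [seen]
{p, r, s} --2--> {p, q, r, s, u}  [seen]
{q, r, s, t, u} --0--> {p, q, r, s, t, u}  [seen]
{q, r, s, t, u} --1--> {p, q, r, s, u}  [seen]
{q, r, s, t, u} --2--> {p, q, r, s, t, u}  [seen]
{p, q, s, u} --0--> {p, q, r, s, t, u}  [seen]
{p, q, s, u} --1--> {p, q, s, u}  [seen]
{p, q, s, u} --2--> {p, q, r, s, t, u}  [seen]
{p, q, s, t, u} --0--> {p, q, r, s, t, u}  [seen]
{p, q, s, t, u} --1--> {p, q, s, u}  [seen]
{p, q, s, t, u} --2--> {p, q, r, s, t, u}  [seen]
{p, q, r, s, u} --0--> {p, q, r, s, t, u}  [seen]
{p, q, r, s, u} --1--> {p, q, r, s, u}  [seen]
{p, q, r, s, u} --2--> {p, q, r, s, t, u}  [seen]
{p, r, t, u} --0--> {p, q, r, s, t, u}  [seen]
{p, r, t, u} --1--> {p, r, s, u}  [new]
{p, r, t, u} --2--> {p, q, r, s, t, u}  [seen]
{p, r, s, u} --0--> {p, q, r, s, t, u}  [seen]
{p, r, s, u} --1--> {p, q, r, s, u}  [seen]
{p, r, s, u} --2--> {p, q, r, s, t, u}  [seen]
Reachable DFA states: {p}, {r, t, u}, {p, s, u}, {p, u}, {p, q, r, s, t, u}, {p, r, s}, {q, r, s, t, u}, {p, q, s, u}, {p, q, s, t, u}, {p, q, r, s, u}, {p, r, t, u}, {p, r, s, u}.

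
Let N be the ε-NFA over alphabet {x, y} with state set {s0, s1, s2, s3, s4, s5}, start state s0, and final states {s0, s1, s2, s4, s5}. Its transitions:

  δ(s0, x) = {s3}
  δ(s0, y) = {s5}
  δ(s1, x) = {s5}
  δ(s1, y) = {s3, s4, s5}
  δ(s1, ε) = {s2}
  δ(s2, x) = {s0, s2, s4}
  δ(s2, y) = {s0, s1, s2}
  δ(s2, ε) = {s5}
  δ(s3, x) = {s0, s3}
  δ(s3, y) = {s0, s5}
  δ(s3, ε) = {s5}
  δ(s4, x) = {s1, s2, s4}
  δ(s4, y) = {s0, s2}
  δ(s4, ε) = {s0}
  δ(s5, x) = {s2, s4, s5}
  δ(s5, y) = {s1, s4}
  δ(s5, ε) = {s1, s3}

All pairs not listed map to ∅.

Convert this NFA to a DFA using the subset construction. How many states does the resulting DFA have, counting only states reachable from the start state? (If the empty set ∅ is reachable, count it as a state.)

3

Start state of the DFA: {s0} (ε-closure of the NFA start).
{s0} --x--> {s1, s2, s3, s5}  [new]
{s0} --y--> {s1, s2, s3, s5}  [seen]
{s1, s2, s3, s5} --x--> {s0, s1, s2, s3, s4, s5}  [new]
{s1, s2, s3, s5} --y--> {s0, s1, s2, s3, s4, s5}  [seen]
{s0, s1, s2, s3, s4, s5} --x--> {s0, s1, s2, s3, s4, s5}  [seen]
{s0, s1, s2, s3, s4, s5} --y--> {s0, s1, s2, s3, s4, s5}  [seen]
Reachable DFA states: {s0}, {s1, s2, s3, s5}, {s0, s1, s2, s3, s4, s5}.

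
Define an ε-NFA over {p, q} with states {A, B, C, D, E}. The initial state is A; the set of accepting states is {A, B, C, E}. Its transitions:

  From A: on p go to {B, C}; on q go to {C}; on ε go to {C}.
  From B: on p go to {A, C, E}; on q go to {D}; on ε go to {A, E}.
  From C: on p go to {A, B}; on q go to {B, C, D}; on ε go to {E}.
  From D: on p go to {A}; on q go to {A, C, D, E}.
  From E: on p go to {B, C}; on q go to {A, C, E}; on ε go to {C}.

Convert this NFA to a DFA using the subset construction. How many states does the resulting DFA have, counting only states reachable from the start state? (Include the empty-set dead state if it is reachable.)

Start state of the DFA: {A, C, E} (ε-closure of the NFA start).
{A, C, E} --p--> {A, B, C, E}  [new]
{A, C, E} --q--> {A, B, C, D, E}  [new]
{A, B, C, E} --p--> {A, B, C, E}  [seen]
{A, B, C, E} --q--> {A, B, C, D, E}  [seen]
{A, B, C, D, E} --p--> {A, B, C, E}  [seen]
{A, B, C, D, E} --q--> {A, B, C, D, E}  [seen]
Reachable DFA states: {A, C, E}, {A, B, C, E}, {A, B, C, D, E}.

3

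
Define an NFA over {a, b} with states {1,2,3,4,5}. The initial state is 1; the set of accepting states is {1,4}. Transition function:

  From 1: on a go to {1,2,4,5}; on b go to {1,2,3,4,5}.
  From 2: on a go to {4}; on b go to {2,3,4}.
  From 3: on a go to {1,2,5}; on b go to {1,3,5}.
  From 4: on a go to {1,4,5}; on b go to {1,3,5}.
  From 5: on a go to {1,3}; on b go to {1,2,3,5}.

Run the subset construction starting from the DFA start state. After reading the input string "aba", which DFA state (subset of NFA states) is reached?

{1,2,3,4,5}

Start: {1}.
δ(1,a) = {1,2,4,5}.
Union: {1,2,4,5}.
After a: {1,2,4,5}.
δ(1,b) = {1,2,3,4,5}; δ(2,b) = {2,3,4}; δ(4,b) = {1,3,5}; δ(5,b) = {1,2,3,5}.
Union: {1,2,3,4,5}.
After b: {1,2,3,4,5}.
δ(1,a) = {1,2,4,5}; δ(2,a) = {4}; δ(3,a) = {1,2,5}; δ(4,a) = {1,4,5}; δ(5,a) = {1,3}.
Union: {1,2,3,4,5}.
After a: {1,2,3,4,5}.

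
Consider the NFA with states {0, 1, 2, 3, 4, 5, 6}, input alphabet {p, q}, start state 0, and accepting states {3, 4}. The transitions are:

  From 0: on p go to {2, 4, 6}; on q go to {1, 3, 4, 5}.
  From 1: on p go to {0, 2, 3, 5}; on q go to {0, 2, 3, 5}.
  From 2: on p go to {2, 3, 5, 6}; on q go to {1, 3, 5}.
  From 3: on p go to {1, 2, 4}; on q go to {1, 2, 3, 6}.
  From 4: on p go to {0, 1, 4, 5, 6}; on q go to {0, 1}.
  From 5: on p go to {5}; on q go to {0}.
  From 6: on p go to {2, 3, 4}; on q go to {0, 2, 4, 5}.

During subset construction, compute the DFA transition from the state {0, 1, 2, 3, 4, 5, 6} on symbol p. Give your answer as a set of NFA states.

{0, 1, 2, 3, 4, 5, 6}

δ(0,p) = {2, 4, 6}; δ(1,p) = {0, 2, 3, 5}; δ(2,p) = {2, 3, 5, 6}; δ(3,p) = {1, 2, 4}; δ(4,p) = {0, 1, 4, 5, 6}; δ(5,p) = {5}; δ(6,p) = {2, 3, 4}.
Union: {0, 1, 2, 3, 4, 5, 6}.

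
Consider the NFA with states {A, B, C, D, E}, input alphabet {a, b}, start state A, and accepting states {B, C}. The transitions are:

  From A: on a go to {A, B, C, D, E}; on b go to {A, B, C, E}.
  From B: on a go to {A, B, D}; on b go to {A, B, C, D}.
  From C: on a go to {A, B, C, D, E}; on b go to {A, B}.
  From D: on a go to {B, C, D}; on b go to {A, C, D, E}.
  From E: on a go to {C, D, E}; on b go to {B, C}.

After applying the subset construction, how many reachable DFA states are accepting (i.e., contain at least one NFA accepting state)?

Start state of the DFA: {A}.
{A} --a--> {A, B, C, D, E}  [new]
{A} --b--> {A, B, C, E}  [new]
{A, B, C, D, E} --a--> {A, B, C, D, E}  [seen]
{A, B, C, D, E} --b--> {A, B, C, D, E}  [seen]
{A, B, C, E} --a--> {A, B, C, D, E}  [seen]
{A, B, C, E} --b--> {A, B, C, D, E}  [seen]
Reachable DFA states: {A}, {A, B, C, D, E}, {A, B, C, E}.
Accepting DFA states (contain an NFA accepting state): {A, B, C, D, E}, {A, B, C, E}.

2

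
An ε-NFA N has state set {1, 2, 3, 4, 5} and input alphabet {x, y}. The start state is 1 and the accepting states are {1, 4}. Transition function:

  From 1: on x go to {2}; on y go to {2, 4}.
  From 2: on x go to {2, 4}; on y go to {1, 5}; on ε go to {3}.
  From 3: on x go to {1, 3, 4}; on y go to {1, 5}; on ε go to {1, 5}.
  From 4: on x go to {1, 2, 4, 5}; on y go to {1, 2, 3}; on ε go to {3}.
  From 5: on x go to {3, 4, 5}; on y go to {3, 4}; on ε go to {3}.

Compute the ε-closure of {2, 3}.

Begin with {2, 3}.
3 →ε {1, 5}; add 1, 5.
ε-closure = {1, 2, 3, 5}.

{1, 2, 3, 5}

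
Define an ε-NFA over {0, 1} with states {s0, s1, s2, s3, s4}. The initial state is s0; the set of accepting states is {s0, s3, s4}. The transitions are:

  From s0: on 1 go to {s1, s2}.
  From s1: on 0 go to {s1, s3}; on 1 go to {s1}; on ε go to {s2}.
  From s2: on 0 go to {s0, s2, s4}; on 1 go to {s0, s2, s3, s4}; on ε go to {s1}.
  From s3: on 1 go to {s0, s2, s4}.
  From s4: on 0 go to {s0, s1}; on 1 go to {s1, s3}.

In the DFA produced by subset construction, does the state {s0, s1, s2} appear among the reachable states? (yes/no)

no

Start state of the DFA: {s0} (ε-closure of the NFA start).
{s0} --0--> ∅  [new]
{s0} --1--> {s1, s2}  [new]
∅ --0--> ∅  [seen]
∅ --1--> ∅  [seen]
{s1, s2} --0--> {s0, s1, s2, s3, s4}  [new]
{s1, s2} --1--> {s0, s1, s2, s3, s4}  [seen]
{s0, s1, s2, s3, s4} --0--> {s0, s1, s2, s3, s4}  [seen]
{s0, s1, s2, s3, s4} --1--> {s0, s1, s2, s3, s4}  [seen]
Reachable DFA states: {s0}, ∅, {s1, s2}, {s0, s1, s2, s3, s4}.
{s0, s1, s2} is not among them.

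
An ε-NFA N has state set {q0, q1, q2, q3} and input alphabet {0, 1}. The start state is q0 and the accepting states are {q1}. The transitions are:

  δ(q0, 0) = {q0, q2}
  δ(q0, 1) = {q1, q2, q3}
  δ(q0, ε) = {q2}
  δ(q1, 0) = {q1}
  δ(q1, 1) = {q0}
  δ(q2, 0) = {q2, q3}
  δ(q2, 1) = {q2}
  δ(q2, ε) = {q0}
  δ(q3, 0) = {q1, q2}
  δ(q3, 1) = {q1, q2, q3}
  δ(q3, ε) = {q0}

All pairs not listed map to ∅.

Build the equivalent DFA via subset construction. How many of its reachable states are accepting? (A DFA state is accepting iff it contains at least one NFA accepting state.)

Start state of the DFA: {q0, q2} (ε-closure of the NFA start).
{q0, q2} --0--> {q0, q2, q3}  [new]
{q0, q2} --1--> {q0, q1, q2, q3}  [new]
{q0, q2, q3} --0--> {q0, q1, q2, q3}  [seen]
{q0, q2, q3} --1--> {q0, q1, q2, q3}  [seen]
{q0, q1, q2, q3} --0--> {q0, q1, q2, q3}  [seen]
{q0, q1, q2, q3} --1--> {q0, q1, q2, q3}  [seen]
Reachable DFA states: {q0, q2}, {q0, q2, q3}, {q0, q1, q2, q3}.
Accepting DFA states (contain an NFA accepting state): {q0, q1, q2, q3}.

1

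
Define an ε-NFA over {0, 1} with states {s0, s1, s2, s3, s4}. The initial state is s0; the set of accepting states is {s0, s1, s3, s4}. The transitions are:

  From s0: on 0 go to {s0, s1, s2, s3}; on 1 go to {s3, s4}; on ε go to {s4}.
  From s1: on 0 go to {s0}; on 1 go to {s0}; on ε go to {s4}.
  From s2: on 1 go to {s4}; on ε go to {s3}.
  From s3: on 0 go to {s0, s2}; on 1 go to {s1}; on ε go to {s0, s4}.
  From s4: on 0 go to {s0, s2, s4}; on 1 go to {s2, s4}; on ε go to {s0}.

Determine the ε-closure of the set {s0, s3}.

Begin with {s0, s3}.
s0 →ε {s4}; add s4.
ε-closure = {s0, s3, s4}.

{s0, s3, s4}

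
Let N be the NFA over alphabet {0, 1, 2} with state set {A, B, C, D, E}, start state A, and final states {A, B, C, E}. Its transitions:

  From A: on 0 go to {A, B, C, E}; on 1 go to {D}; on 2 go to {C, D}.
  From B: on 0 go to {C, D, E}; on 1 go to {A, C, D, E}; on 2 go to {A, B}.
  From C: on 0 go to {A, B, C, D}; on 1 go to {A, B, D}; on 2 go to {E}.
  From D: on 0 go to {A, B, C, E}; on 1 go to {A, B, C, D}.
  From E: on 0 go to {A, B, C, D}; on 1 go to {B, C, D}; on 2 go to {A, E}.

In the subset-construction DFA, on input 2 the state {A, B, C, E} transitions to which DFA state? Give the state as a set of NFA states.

δ(A,2) = {C, D}; δ(B,2) = {A, B}; δ(C,2) = {E}; δ(E,2) = {A, E}.
Union: {A, B, C, D, E}.

{A, B, C, D, E}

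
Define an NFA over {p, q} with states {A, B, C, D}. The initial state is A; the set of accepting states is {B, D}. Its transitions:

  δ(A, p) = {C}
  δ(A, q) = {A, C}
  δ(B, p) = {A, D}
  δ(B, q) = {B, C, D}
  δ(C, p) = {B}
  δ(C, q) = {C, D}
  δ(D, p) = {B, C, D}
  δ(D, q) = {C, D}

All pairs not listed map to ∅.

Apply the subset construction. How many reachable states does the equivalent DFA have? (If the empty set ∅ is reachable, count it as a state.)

11

Start state of the DFA: {A}.
{A} --p--> {C}  [new]
{A} --q--> {A, C}  [new]
{C} --p--> {B}  [new]
{C} --q--> {C, D}  [new]
{A, C} --p--> {B, C}  [new]
{A, C} --q--> {A, C, D}  [new]
{B} --p--> {A, D}  [new]
{B} --q--> {B, C, D}  [new]
{C, D} --p--> {B, C, D}  [seen]
{C, D} --q--> {C, D}  [seen]
{B, C} --p--> {A, B, D}  [new]
{B, C} --q--> {B, C, D}  [seen]
{A, C, D} --p--> {B, C, D}  [seen]
{A, C, D} --q--> {A, C, D}  [seen]
{A, D} --p--> {B, C, D}  [seen]
{A, D} --q--> {A, C, D}  [seen]
{B, C, D} --p--> {A, B, C, D}  [new]
{B, C, D} --q--> {B, C, D}  [seen]
{A, B, D} --p--> {A, B, C, D}  [seen]
{A, B, D} --q--> {A, B, C, D}  [seen]
{A, B, C, D} --p--> {A, B, C, D}  [seen]
{A, B, C, D} --q--> {A, B, C, D}  [seen]
Reachable DFA states: {A}, {C}, {A, C}, {B}, {C, D}, {B, C}, {A, C, D}, {A, D}, {B, C, D}, {A, B, D}, {A, B, C, D}.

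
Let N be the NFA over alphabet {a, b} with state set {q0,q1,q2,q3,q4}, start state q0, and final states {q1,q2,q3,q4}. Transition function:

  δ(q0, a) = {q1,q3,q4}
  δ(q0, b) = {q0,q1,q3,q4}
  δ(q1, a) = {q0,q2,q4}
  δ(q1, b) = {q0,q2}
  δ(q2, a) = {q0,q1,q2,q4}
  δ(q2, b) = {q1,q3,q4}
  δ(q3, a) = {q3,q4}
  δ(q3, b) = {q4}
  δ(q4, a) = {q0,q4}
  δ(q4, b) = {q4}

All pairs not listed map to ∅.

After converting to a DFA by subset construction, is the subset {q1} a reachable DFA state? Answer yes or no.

Start state of the DFA: {q0}.
{q0} --a--> {q1,q3,q4}  [new]
{q0} --b--> {q0,q1,q3,q4}  [new]
{q1,q3,q4} --a--> {q0,q2,q3,q4}  [new]
{q1,q3,q4} --b--> {q0,q2,q4}  [new]
{q0,q1,q3,q4} --a--> {q0,q1,q2,q3,q4}  [new]
{q0,q1,q3,q4} --b--> {q0,q1,q2,q3,q4}  [seen]
{q0,q2,q3,q4} --a--> {q0,q1,q2,q3,q4}  [seen]
{q0,q2,q3,q4} --b--> {q0,q1,q3,q4}  [seen]
{q0,q2,q4} --a--> {q0,q1,q2,q3,q4}  [seen]
{q0,q2,q4} --b--> {q0,q1,q3,q4}  [seen]
{q0,q1,q2,q3,q4} --a--> {q0,q1,q2,q3,q4}  [seen]
{q0,q1,q2,q3,q4} --b--> {q0,q1,q2,q3,q4}  [seen]
Reachable DFA states: {q0}, {q1,q3,q4}, {q0,q1,q3,q4}, {q0,q2,q3,q4}, {q0,q2,q4}, {q0,q1,q2,q3,q4}.
{q1} is not among them.

no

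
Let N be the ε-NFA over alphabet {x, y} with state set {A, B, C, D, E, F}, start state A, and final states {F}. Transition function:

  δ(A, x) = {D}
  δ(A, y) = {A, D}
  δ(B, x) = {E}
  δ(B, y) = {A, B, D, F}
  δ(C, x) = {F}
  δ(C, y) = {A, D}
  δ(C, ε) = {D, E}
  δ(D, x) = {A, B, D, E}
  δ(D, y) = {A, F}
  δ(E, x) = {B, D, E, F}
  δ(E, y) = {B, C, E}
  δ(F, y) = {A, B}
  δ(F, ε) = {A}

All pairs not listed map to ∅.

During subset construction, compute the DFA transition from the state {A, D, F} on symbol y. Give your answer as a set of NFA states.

{A, B, D, F}

δ(A,y) = {A, D}; δ(D,y) = {A, F}; δ(F,y) = {A, B}.
Union: {A, B, D, F}.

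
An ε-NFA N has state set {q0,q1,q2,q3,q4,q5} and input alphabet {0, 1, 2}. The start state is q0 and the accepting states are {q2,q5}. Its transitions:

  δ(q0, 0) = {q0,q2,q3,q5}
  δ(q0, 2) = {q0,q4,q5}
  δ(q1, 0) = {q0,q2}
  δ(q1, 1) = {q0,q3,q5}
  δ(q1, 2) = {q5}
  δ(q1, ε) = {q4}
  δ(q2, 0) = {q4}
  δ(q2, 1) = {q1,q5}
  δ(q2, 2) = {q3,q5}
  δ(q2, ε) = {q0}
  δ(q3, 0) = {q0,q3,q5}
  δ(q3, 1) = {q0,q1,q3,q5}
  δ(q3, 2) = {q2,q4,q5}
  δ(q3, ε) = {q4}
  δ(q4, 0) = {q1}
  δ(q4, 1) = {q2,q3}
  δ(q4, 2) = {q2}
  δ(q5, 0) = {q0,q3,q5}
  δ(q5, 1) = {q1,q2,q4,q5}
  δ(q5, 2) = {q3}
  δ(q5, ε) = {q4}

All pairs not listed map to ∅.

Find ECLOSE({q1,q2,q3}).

Begin with {q1,q2,q3}.
q1 →ε {q4}; add q4.
q2 →ε {q0}; add q0.
ε-closure = {q0,q1,q2,q3,q4}.

{q0,q1,q2,q3,q4}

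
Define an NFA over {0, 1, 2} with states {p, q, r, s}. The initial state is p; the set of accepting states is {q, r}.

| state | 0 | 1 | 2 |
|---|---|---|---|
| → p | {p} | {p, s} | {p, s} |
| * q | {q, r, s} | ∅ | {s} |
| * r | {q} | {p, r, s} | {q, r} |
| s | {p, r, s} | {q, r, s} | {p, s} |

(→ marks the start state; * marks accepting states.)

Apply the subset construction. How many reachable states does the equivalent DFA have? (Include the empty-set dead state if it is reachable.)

Start state of the DFA: {p}.
{p} --0--> {p}  [seen]
{p} --1--> {p, s}  [new]
{p} --2--> {p, s}  [seen]
{p, s} --0--> {p, r, s}  [new]
{p, s} --1--> {p, q, r, s}  [new]
{p, s} --2--> {p, s}  [seen]
{p, r, s} --0--> {p, q, r, s}  [seen]
{p, r, s} --1--> {p, q, r, s}  [seen]
{p, r, s} --2--> {p, q, r, s}  [seen]
{p, q, r, s} --0--> {p, q, r, s}  [seen]
{p, q, r, s} --1--> {p, q, r, s}  [seen]
{p, q, r, s} --2--> {p, q, r, s}  [seen]
Reachable DFA states: {p}, {p, s}, {p, r, s}, {p, q, r, s}.

4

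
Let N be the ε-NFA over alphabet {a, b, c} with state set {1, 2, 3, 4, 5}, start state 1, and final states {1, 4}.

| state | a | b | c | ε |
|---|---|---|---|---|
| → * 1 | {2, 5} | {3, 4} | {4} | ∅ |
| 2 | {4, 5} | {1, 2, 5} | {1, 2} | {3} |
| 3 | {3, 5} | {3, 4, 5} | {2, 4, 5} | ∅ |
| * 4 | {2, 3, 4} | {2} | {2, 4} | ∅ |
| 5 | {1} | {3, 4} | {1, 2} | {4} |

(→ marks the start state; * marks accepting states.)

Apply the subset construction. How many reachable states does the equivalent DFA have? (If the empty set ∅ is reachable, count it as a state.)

Start state of the DFA: {1} (ε-closure of the NFA start).
{1} --a--> {2, 3, 4, 5}  [new]
{1} --b--> {3, 4}  [new]
{1} --c--> {4}  [new]
{2, 3, 4, 5} --a--> {1, 2, 3, 4, 5}  [new]
{2, 3, 4, 5} --b--> {1, 2, 3, 4, 5}  [seen]
{2, 3, 4, 5} --c--> {1, 2, 3, 4, 5}  [seen]
{3, 4} --a--> {2, 3, 4, 5}  [seen]
{3, 4} --b--> {2, 3, 4, 5}  [seen]
{3, 4} --c--> {2, 3, 4, 5}  [seen]
{4} --a--> {2, 3, 4}  [new]
{4} --b--> {2, 3}  [new]
{4} --c--> {2, 3, 4}  [seen]
{1, 2, 3, 4, 5} --a--> {1, 2, 3, 4, 5}  [seen]
{1, 2, 3, 4, 5} --b--> {1, 2, 3, 4, 5}  [seen]
{1, 2, 3, 4, 5} --c--> {1, 2, 3, 4, 5}  [seen]
{2, 3, 4} --a--> {2, 3, 4, 5}  [seen]
{2, 3, 4} --b--> {1, 2, 3, 4, 5}  [seen]
{2, 3, 4} --c--> {1, 2, 3, 4, 5}  [seen]
{2, 3} --a--> {3, 4, 5}  [new]
{2, 3} --b--> {1, 2, 3, 4, 5}  [seen]
{2, 3} --c--> {1, 2, 3, 4, 5}  [seen]
{3, 4, 5} --a--> {1, 2, 3, 4, 5}  [seen]
{3, 4, 5} --b--> {2, 3, 4, 5}  [seen]
{3, 4, 5} --c--> {1, 2, 3, 4, 5}  [seen]
Reachable DFA states: {1}, {2, 3, 4, 5}, {3, 4}, {4}, {1, 2, 3, 4, 5}, {2, 3, 4}, {2, 3}, {3, 4, 5}.

8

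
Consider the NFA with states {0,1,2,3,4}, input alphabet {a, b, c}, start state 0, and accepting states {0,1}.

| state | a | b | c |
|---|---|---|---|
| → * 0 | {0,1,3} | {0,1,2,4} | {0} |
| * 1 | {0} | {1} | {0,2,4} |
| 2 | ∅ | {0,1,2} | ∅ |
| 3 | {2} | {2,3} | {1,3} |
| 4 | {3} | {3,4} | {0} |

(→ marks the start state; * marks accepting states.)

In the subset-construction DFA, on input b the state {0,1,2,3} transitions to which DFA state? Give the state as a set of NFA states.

δ(0,b) = {0,1,2,4}; δ(1,b) = {1}; δ(2,b) = {0,1,2}; δ(3,b) = {2,3}.
Union: {0,1,2,3,4}.

{0,1,2,3,4}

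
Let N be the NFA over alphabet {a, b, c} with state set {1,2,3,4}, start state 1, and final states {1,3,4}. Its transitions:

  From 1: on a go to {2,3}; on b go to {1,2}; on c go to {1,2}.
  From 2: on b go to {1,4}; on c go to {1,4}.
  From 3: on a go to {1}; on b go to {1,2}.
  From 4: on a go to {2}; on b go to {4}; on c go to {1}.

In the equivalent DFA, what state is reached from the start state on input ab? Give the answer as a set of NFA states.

{1,2,4}

Start: {1}.
δ(1,a) = {2,3}.
Union: {2,3}.
After a: {2,3}.
δ(2,b) = {1,4}; δ(3,b) = {1,2}.
Union: {1,2,4}.
After b: {1,2,4}.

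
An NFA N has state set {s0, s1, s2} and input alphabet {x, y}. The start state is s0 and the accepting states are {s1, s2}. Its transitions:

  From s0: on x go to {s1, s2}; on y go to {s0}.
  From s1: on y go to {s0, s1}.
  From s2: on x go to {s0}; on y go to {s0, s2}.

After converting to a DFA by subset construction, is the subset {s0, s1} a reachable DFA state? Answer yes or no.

no

Start state of the DFA: {s0}.
{s0} --x--> {s1, s2}  [new]
{s0} --y--> {s0}  [seen]
{s1, s2} --x--> {s0}  [seen]
{s1, s2} --y--> {s0, s1, s2}  [new]
{s0, s1, s2} --x--> {s0, s1, s2}  [seen]
{s0, s1, s2} --y--> {s0, s1, s2}  [seen]
Reachable DFA states: {s0}, {s1, s2}, {s0, s1, s2}.
{s0, s1} is not among them.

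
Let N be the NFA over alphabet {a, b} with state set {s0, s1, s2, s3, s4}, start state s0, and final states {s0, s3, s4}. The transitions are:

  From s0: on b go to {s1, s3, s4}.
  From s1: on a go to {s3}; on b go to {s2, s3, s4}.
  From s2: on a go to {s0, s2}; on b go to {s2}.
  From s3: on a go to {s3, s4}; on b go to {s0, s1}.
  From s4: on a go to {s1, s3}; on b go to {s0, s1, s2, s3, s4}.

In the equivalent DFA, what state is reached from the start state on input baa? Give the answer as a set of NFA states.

{s1, s3, s4}

Start: {s0}.
δ(s0,b) = {s1, s3, s4}.
Union: {s1, s3, s4}.
After b: {s1, s3, s4}.
δ(s1,a) = {s3}; δ(s3,a) = {s3, s4}; δ(s4,a) = {s1, s3}.
Union: {s1, s3, s4}.
After a: {s1, s3, s4}.
δ(s1,a) = {s3}; δ(s3,a) = {s3, s4}; δ(s4,a) = {s1, s3}.
Union: {s1, s3, s4}.
After a: {s1, s3, s4}.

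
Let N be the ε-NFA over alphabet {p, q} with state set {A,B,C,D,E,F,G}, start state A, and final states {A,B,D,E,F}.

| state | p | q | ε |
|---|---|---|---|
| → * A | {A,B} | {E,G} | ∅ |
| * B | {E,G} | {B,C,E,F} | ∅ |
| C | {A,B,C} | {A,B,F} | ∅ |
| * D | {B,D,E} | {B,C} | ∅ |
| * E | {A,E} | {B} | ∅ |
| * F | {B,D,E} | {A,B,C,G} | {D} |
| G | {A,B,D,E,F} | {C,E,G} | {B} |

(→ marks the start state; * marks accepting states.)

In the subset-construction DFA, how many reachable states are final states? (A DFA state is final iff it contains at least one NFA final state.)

7

Start state of the DFA: {A} (ε-closure of the NFA start).
{A} --p--> {A,B}  [new]
{A} --q--> {B,E,G}  [new]
{A,B} --p--> {A,B,E,G}  [new]
{A,B} --q--> {B,C,D,E,F,G}  [new]
{B,E,G} --p--> {A,B,D,E,F,G}  [new]
{B,E,G} --q--> {B,C,D,E,F,G}  [seen]
{A,B,E,G} --p--> {A,B,D,E,F,G}  [seen]
{A,B,E,G} --q--> {B,C,D,E,F,G}  [seen]
{B,C,D,E,F,G} --p--> {A,B,C,D,E,F,G}  [new]
{B,C,D,E,F,G} --q--> {A,B,C,D,E,F,G}  [seen]
{A,B,D,E,F,G} --p--> {A,B,D,E,F,G}  [seen]
{A,B,D,E,F,G} --q--> {A,B,C,D,E,F,G}  [seen]
{A,B,C,D,E,F,G} --p--> {A,B,C,D,E,F,G}  [seen]
{A,B,C,D,E,F,G} --q--> {A,B,C,D,E,F,G}  [seen]
Reachable DFA states: {A}, {A,B}, {B,E,G}, {A,B,E,G}, {B,C,D,E,F,G}, {A,B,D,E,F,G}, {A,B,C,D,E,F,G}.
Accepting DFA states (contain an NFA accepting state): {A}, {A,B}, {B,E,G}, {A,B,E,G}, {B,C,D,E,F,G}, {A,B,D,E,F,G}, {A,B,C,D,E,F,G}.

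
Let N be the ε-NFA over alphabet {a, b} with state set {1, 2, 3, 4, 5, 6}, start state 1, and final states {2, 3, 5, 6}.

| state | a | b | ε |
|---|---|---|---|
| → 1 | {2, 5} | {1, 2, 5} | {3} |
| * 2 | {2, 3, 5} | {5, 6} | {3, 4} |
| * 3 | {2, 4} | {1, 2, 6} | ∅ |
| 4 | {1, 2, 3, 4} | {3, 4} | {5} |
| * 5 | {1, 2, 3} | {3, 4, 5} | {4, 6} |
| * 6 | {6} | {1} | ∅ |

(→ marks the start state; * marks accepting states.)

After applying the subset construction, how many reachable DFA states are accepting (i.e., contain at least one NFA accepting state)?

Start state of the DFA: {1, 3} (ε-closure of the NFA start).
{1, 3} --a--> {2, 3, 4, 5, 6}  [new]
{1, 3} --b--> {1, 2, 3, 4, 5, 6}  [new]
{2, 3, 4, 5, 6} --a--> {1, 2, 3, 4, 5, 6}  [seen]
{2, 3, 4, 5, 6} --b--> {1, 2, 3, 4, 5, 6}  [seen]
{1, 2, 3, 4, 5, 6} --a--> {1, 2, 3, 4, 5, 6}  [seen]
{1, 2, 3, 4, 5, 6} --b--> {1, 2, 3, 4, 5, 6}  [seen]
Reachable DFA states: {1, 3}, {2, 3, 4, 5, 6}, {1, 2, 3, 4, 5, 6}.
Accepting DFA states (contain an NFA accepting state): {1, 3}, {2, 3, 4, 5, 6}, {1, 2, 3, 4, 5, 6}.

3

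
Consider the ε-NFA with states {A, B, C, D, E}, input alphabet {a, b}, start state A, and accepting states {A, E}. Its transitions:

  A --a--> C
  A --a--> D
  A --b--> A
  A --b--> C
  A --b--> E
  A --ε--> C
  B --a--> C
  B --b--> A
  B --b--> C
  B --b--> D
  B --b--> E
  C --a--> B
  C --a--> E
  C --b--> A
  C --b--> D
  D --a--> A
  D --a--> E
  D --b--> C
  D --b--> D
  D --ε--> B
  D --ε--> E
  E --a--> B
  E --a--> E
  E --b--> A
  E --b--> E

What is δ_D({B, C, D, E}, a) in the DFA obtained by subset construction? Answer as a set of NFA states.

{A, B, C, E}

δ(B,a) = {C}; δ(C,a) = {B, E}; δ(D,a) = {A, E}; δ(E,a) = {B, E}.
Union: {A, B, C, E}.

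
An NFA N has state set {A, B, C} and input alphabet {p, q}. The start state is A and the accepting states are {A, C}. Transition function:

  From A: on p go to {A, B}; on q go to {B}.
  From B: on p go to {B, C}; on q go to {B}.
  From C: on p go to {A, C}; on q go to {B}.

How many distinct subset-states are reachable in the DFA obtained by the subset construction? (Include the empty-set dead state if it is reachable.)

Start state of the DFA: {A}.
{A} --p--> {A, B}  [new]
{A} --q--> {B}  [new]
{A, B} --p--> {A, B, C}  [new]
{A, B} --q--> {B}  [seen]
{B} --p--> {B, C}  [new]
{B} --q--> {B}  [seen]
{A, B, C} --p--> {A, B, C}  [seen]
{A, B, C} --q--> {B}  [seen]
{B, C} --p--> {A, B, C}  [seen]
{B, C} --q--> {B}  [seen]
Reachable DFA states: {A}, {A, B}, {B}, {A, B, C}, {B, C}.

5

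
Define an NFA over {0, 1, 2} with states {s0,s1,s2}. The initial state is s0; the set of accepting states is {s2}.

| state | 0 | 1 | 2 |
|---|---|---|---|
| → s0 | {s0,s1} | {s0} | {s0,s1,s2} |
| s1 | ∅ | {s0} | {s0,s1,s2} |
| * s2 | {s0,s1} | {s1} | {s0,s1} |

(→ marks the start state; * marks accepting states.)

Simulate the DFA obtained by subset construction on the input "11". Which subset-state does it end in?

Start: {s0}.
δ(s0,1) = {s0}.
Union: {s0}.
After 1: {s0}.
δ(s0,1) = {s0}.
Union: {s0}.
After 1: {s0}.

{s0}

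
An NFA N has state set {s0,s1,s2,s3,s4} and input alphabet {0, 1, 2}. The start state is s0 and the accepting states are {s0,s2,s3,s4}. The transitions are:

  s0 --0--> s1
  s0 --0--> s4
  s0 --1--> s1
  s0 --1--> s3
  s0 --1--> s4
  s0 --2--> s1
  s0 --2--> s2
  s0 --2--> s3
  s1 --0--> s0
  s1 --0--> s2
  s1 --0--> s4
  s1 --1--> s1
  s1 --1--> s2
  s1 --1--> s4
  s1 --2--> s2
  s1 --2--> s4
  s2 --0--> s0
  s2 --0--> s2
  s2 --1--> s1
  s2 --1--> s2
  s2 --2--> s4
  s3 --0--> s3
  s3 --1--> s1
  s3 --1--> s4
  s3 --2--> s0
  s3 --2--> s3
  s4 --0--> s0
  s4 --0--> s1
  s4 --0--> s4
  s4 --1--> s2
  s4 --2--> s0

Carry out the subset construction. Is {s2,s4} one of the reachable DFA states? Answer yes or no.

no

Start state of the DFA: {s0}.
{s0} --0--> {s1,s4}  [new]
{s0} --1--> {s1,s3,s4}  [new]
{s0} --2--> {s1,s2,s3}  [new]
{s1,s4} --0--> {s0,s1,s2,s4}  [new]
{s1,s4} --1--> {s1,s2,s4}  [new]
{s1,s4} --2--> {s0,s2,s4}  [new]
{s1,s3,s4} --0--> {s0,s1,s2,s3,s4}  [new]
{s1,s3,s4} --1--> {s1,s2,s4}  [seen]
{s1,s3,s4} --2--> {s0,s2,s3,s4}  [new]
{s1,s2,s3} --0--> {s0,s2,s3,s4}  [seen]
{s1,s2,s3} --1--> {s1,s2,s4}  [seen]
{s1,s2,s3} --2--> {s0,s2,s3,s4}  [seen]
{s0,s1,s2,s4} --0--> {s0,s1,s2,s4}  [seen]
{s0,s1,s2,s4} --1--> {s1,s2,s3,s4}  [new]
{s0,s1,s2,s4} --2--> {s0,s1,s2,s3,s4}  [seen]
{s1,s2,s4} --0--> {s0,s1,s2,s4}  [seen]
{s1,s2,s4} --1--> {s1,s2,s4}  [seen]
{s1,s2,s4} --2--> {s0,s2,s4}  [seen]
{s0,s2,s4} --0--> {s0,s1,s2,s4}  [seen]
{s0,s2,s4} --1--> {s1,s2,s3,s4}  [seen]
{s0,s2,s4} --2--> {s0,s1,s2,s3,s4}  [seen]
{s0,s1,s2,s3,s4} --0--> {s0,s1,s2,s3,s4}  [seen]
{s0,s1,s2,s3,s4} --1--> {s1,s2,s3,s4}  [seen]
{s0,s1,s2,s3,s4} --2--> {s0,s1,s2,s3,s4}  [seen]
{s0,s2,s3,s4} --0--> {s0,s1,s2,s3,s4}  [seen]
{s0,s2,s3,s4} --1--> {s1,s2,s3,s4}  [seen]
{s0,s2,s3,s4} --2--> {s0,s1,s2,s3,s4}  [seen]
{s1,s2,s3,s4} --0--> {s0,s1,s2,s3,s4}  [seen]
{s1,s2,s3,s4} --1--> {s1,s2,s4}  [seen]
{s1,s2,s3,s4} --2--> {s0,s2,s3,s4}  [seen]
Reachable DFA states: {s0}, {s1,s4}, {s1,s3,s4}, {s1,s2,s3}, {s0,s1,s2,s4}, {s1,s2,s4}, {s0,s2,s4}, {s0,s1,s2,s3,s4}, {s0,s2,s3,s4}, {s1,s2,s3,s4}.
{s2,s4} is not among them.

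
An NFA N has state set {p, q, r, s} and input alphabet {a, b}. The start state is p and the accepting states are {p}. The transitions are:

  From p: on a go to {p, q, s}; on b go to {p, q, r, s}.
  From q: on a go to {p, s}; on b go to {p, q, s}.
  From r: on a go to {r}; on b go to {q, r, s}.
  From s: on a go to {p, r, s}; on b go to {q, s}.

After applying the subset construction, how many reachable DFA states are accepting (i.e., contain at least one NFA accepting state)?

3

Start state of the DFA: {p}.
{p} --a--> {p, q, s}  [new]
{p} --b--> {p, q, r, s}  [new]
{p, q, s} --a--> {p, q, r, s}  [seen]
{p, q, s} --b--> {p, q, r, s}  [seen]
{p, q, r, s} --a--> {p, q, r, s}  [seen]
{p, q, r, s} --b--> {p, q, r, s}  [seen]
Reachable DFA states: {p}, {p, q, s}, {p, q, r, s}.
Accepting DFA states (contain an NFA accepting state): {p}, {p, q, s}, {p, q, r, s}.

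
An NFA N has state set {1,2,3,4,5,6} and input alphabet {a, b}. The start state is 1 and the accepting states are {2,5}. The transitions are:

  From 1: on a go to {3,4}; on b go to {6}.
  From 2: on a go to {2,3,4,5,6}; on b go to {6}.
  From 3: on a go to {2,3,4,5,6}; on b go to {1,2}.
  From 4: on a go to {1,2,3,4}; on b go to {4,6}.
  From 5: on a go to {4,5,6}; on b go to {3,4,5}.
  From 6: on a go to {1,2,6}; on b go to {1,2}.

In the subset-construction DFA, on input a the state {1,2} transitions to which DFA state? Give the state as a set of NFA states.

{2,3,4,5,6}

δ(1,a) = {3,4}; δ(2,a) = {2,3,4,5,6}.
Union: {2,3,4,5,6}.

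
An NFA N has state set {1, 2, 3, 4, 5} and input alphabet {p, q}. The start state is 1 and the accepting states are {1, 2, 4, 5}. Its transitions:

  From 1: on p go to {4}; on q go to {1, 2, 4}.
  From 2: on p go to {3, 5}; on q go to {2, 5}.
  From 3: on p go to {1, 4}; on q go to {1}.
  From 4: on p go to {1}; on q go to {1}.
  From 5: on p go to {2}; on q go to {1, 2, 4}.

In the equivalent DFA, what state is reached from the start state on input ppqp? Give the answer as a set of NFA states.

{1, 3, 4, 5}

Start: {1}.
δ(1,p) = {4}.
Union: {4}.
After p: {4}.
δ(4,p) = {1}.
Union: {1}.
After p: {1}.
δ(1,q) = {1, 2, 4}.
Union: {1, 2, 4}.
After q: {1, 2, 4}.
δ(1,p) = {4}; δ(2,p) = {3, 5}; δ(4,p) = {1}.
Union: {1, 3, 4, 5}.
After p: {1, 3, 4, 5}.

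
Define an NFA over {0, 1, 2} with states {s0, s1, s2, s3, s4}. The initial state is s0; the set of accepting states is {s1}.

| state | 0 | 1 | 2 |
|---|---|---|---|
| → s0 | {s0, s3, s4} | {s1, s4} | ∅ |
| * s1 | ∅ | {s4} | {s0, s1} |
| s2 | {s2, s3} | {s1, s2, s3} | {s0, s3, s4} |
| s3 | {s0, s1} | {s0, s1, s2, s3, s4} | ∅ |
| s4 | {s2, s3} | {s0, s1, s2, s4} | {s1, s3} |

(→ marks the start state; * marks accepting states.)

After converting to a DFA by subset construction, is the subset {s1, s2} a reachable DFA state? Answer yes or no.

no

Start state of the DFA: {s0}.
{s0} --0--> {s0, s3, s4}  [new]
{s0} --1--> {s1, s4}  [new]
{s0} --2--> ∅  [new]
{s0, s3, s4} --0--> {s0, s1, s2, s3, s4}  [new]
{s0, s3, s4} --1--> {s0, s1, s2, s3, s4}  [seen]
{s0, s3, s4} --2--> {s1, s3}  [new]
{s1, s4} --0--> {s2, s3}  [new]
{s1, s4} --1--> {s0, s1, s2, s4}  [new]
{s1, s4} --2--> {s0, s1, s3}  [new]
∅ --0--> ∅  [seen]
∅ --1--> ∅  [seen]
∅ --2--> ∅  [seen]
{s0, s1, s2, s3, s4} --0--> {s0, s1, s2, s3, s4}  [seen]
{s0, s1, s2, s3, s4} --1--> {s0, s1, s2, s3, s4}  [seen]
{s0, s1, s2, s3, s4} --2--> {s0, s1, s3, s4}  [new]
{s1, s3} --0--> {s0, s1}  [new]
{s1, s3} --1--> {s0, s1, s2, s3, s4}  [seen]
{s1, s3} --2--> {s0, s1}  [seen]
{s2, s3} --0--> {s0, s1, s2, s3}  [new]
{s2, s3} --1--> {s0, s1, s2, s3, s4}  [seen]
{s2, s3} --2--> {s0, s3, s4}  [seen]
{s0, s1, s2, s4} --0--> {s0, s2, s3, s4}  [new]
{s0, s1, s2, s4} --1--> {s0, s1, s2, s3, s4}  [seen]
{s0, s1, s2, s4} --2--> {s0, s1, s3, s4}  [seen]
{s0, s1, s3} --0--> {s0, s1, s3, s4}  [seen]
{s0, s1, s3} --1--> {s0, s1, s2, s3, s4}  [seen]
{s0, s1, s3} --2--> {s0, s1}  [seen]
{s0, s1, s3, s4} --0--> {s0, s1, s2, s3, s4}  [seen]
{s0, s1, s3, s4} --1--> {s0, s1, s2, s3, s4}  [seen]
{s0, s1, s3, s4} --2--> {s0, s1, s3}  [seen]
{s0, s1} --0--> {s0, s3, s4}  [seen]
{s0, s1} --1--> {s1, s4}  [seen]
{s0, s1} --2--> {s0, s1}  [seen]
{s0, s1, s2, s3} --0--> {s0, s1, s2, s3, s4}  [seen]
{s0, s1, s2, s3} --1--> {s0, s1, s2, s3, s4}  [seen]
{s0, s1, s2, s3} --2--> {s0, s1, s3, s4}  [seen]
{s0, s2, s3, s4} --0--> {s0, s1, s2, s3, s4}  [seen]
{s0, s2, s3, s4} --1--> {s0, s1, s2, s3, s4}  [seen]
{s0, s2, s3, s4} --2--> {s0, s1, s3, s4}  [seen]
Reachable DFA states: {s0}, {s0, s3, s4}, {s1, s4}, ∅, {s0, s1, s2, s3, s4}, {s1, s3}, {s2, s3}, {s0, s1, s2, s4}, {s0, s1, s3}, {s0, s1, s3, s4}, {s0, s1}, {s0, s1, s2, s3}, {s0, s2, s3, s4}.
{s1, s2} is not among them.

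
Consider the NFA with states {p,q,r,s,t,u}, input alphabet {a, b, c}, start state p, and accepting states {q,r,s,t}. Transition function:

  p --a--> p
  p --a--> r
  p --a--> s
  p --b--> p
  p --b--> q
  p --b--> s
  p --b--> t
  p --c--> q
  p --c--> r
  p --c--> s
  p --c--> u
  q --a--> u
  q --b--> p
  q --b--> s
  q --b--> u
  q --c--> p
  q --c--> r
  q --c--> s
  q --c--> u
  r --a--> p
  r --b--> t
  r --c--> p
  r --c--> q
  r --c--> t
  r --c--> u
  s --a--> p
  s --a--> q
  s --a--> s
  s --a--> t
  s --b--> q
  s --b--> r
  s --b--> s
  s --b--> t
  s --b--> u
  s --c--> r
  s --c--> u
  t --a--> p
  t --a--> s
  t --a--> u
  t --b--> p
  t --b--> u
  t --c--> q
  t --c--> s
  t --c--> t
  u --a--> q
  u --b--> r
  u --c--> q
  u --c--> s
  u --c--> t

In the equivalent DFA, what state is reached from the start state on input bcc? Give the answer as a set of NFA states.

{p,q,r,s,t,u}

Start: {p}.
δ(p,b) = {p,q,s,t}.
Union: {p,q,s,t}.
After b: {p,q,s,t}.
δ(p,c) = {q,r,s,u}; δ(q,c) = {p,r,s,u}; δ(s,c) = {r,u}; δ(t,c) = {q,s,t}.
Union: {p,q,r,s,t,u}.
After c: {p,q,r,s,t,u}.
δ(p,c) = {q,r,s,u}; δ(q,c) = {p,r,s,u}; δ(r,c) = {p,q,t,u}; δ(s,c) = {r,u}; δ(t,c) = {q,s,t}; δ(u,c) = {q,s,t}.
Union: {p,q,r,s,t,u}.
After c: {p,q,r,s,t,u}.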